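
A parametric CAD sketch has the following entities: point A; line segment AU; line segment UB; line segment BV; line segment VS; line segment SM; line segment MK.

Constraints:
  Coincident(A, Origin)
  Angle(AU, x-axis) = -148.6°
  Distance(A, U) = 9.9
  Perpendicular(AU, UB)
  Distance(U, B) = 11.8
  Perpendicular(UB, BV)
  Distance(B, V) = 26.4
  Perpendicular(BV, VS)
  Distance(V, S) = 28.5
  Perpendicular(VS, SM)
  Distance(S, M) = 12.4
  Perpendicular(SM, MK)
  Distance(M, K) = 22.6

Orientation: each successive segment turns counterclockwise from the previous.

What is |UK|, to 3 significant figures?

15.2

A is at the origin; AU runs at -148.6° with length 9.9, so U = (-8.45, -5.16). AU is perpendicular to UB, so UB runs at -58.6°; with |UB| = 11.8, B = (-2.30, -15.2). The perpendicularity gives BV at right angles to UB, so BV runs at 31.4°; with |BV| = 26.4, V = (20.2, -1.48). The perpendicularity gives VS at right angles to BV, so VS runs at 121°; with |VS| = 28.5, S = (5.38, 22.9). The perpendicularity gives SM at right angles to VS, so SM runs at -149°; with |SM| = 12.4, M = (-5.20, 16.4). SM ⟂ MK, so MK runs at -58.6°; with |MK| = 22.6, K = (6.57, -2.90). Then |UK| = |K − U| = 15.2.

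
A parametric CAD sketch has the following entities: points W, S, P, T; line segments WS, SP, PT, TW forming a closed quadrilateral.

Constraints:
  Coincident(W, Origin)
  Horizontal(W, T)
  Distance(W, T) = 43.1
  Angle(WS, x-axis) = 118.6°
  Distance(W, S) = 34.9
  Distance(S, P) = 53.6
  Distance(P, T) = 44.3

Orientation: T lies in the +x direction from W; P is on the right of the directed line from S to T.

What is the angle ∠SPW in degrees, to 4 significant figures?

12.40°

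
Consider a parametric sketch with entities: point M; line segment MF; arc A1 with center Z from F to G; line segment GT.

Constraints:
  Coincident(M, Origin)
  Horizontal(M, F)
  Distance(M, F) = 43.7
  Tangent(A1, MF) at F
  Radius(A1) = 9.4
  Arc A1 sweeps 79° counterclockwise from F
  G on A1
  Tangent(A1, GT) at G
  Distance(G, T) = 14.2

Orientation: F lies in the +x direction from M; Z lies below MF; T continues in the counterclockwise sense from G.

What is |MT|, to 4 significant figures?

38.38

M is at the origin; M and F share the same y with |MF| = 43.7 and F on the +x side, so F = (43.70, 0.000). The tangent condition forces ZF to be normal to MF, so Z = F + (0, -9.4) = (43.70, -9.400). On A1, F sits at bearing 90° from Z; a 79° counterclockwise sweep puts G at bearing 169°, so G = Z + 9.4·(cos 169°, sin 169°) = (34.47, -7.606). The tangent condition forces ZG to be normal to GT, so GT runs along (−sin 169°, cos 169°); with |GT| = 14.2, T = (31.76, -21.55). Then |MT| = |T − M| = 38.38.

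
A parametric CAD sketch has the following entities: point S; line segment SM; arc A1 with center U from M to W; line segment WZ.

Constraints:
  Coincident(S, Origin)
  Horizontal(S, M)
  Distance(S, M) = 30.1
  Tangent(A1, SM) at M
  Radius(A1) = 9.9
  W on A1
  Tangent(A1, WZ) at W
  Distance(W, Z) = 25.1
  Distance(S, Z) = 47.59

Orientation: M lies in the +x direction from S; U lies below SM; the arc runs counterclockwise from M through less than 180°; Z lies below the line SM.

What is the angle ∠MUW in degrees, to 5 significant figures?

111.47°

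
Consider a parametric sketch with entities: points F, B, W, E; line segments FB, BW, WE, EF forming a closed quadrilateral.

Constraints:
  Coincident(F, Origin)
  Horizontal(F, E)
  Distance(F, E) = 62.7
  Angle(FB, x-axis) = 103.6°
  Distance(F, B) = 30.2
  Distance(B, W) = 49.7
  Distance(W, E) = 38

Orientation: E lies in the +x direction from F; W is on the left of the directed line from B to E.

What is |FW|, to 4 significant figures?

53.33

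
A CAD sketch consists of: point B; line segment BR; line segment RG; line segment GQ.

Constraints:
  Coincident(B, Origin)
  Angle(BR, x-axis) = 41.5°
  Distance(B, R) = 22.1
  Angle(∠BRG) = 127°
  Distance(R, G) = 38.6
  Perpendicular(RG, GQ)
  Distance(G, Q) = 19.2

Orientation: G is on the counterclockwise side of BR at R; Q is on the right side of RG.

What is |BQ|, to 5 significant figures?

63.652

B is at the origin; BR runs at 41.5° with length 22.1, so R = 22.1·(cos 41.5°, sin 41.5°) = (16.552, 14.644). ∠BRG = 127.0°, so RG runs at 41.5° + (180° − 127.0°) = 94.500° from the x-axis; with |RG| = 38.6, G = R + 38.6·(cos 94.500°, sin 94.500°) = (13.523, 53.125). RG ⟂ GQ; with |GQ| = 19.2 on the right of RG, Q = G + 19.2·(0.99692, 0.078459) = (32.664, 54.631). Then |BQ| = |Q − B| = 63.652.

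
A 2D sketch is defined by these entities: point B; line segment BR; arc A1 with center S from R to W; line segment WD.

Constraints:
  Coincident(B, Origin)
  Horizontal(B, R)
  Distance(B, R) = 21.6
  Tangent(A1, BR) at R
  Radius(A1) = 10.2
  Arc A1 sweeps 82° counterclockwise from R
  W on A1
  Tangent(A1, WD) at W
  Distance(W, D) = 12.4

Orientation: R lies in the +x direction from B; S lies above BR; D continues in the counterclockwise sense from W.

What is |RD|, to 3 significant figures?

24.2

On A1, R sits at bearing -90° from S; an 82° counterclockwise sweep puts W at bearing -8°, so W = S + 10.2·(cos -8°, sin -8°) = (31.7, 8.78). A1 meets WD tangentially, so SW is at right angles to WD, so WD runs along (−sin -8°, cos -8°); with |WD| = 12.4, D = (33.4, 21.1). Then |RD| = |D − R| = 24.2.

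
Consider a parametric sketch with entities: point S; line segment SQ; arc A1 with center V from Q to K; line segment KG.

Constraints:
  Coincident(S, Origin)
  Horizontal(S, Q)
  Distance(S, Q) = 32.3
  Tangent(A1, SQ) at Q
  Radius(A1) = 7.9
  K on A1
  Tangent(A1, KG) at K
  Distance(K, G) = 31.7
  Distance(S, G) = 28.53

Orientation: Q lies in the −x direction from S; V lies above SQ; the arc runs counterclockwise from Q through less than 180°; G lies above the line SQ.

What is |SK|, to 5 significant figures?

26.285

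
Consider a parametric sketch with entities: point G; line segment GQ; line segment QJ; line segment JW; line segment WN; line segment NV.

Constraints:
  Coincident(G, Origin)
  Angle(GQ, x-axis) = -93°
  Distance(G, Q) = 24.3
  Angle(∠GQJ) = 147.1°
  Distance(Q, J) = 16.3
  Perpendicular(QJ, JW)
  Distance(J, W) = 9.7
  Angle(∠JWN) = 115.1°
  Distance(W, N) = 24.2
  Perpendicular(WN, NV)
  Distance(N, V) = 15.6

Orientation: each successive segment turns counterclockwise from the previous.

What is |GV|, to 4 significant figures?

11.00

G is at the origin; GQ runs at -93.0° with length 24.3, so Q = (-1.272, -24.27). ∠GQJ = 147.1° gives QJ at -60.10° from the x-axis; with |QJ| = 16.3, J = (6.854, -38.40). QJ is perpendicular to JW, so JW runs at 29.90°; with |JW| = 9.7, W = (15.26, -33.56). ∠JWN = 115.1° gives WN at 94.80° from the x-axis; with |WN| = 24.2, N = (13.24, -9.447). The perpendicularity gives NV at right angles to WN, so NV runs at -175.2°; with |NV| = 15.6, V = (-2.308, -10.75). Then |GV| = |V − G| = 11.00.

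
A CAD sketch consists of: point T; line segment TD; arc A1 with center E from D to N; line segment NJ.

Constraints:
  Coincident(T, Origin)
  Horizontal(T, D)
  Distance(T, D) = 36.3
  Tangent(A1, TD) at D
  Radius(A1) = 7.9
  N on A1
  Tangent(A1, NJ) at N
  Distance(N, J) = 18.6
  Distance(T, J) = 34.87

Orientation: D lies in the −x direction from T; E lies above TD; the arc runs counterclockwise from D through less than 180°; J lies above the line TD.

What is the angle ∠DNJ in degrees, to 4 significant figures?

140.8°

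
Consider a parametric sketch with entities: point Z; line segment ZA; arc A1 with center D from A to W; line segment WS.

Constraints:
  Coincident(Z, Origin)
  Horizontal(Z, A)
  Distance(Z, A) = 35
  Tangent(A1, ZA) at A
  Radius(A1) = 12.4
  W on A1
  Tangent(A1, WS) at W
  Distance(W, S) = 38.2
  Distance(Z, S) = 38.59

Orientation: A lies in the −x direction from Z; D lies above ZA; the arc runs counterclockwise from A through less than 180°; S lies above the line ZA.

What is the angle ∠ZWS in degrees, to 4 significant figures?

71.72°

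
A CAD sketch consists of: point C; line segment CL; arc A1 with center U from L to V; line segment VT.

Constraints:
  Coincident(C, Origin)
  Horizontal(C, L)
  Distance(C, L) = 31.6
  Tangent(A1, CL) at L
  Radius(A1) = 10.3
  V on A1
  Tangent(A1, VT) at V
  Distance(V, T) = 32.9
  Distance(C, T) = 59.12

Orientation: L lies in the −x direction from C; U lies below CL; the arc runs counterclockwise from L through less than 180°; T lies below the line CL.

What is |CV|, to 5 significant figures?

43.294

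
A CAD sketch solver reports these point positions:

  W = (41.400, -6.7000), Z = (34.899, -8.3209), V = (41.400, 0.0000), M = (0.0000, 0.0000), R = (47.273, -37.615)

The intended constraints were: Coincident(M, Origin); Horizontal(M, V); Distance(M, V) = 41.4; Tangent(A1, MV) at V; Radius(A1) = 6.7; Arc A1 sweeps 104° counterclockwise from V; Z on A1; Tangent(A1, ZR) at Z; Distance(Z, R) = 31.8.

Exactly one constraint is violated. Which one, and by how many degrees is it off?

Tangent(A1, ZR) at Z — off by 8.90°.

M = (0.00, 0.00) ✓; M.y = 0.00, V.y = 0.00 ✓; |MV| = 41.40 ✓; ∠(WV, VM) = 90.00° ✓; |WV| = 6.700 ✓; bearing(W→Z) − bearing(W→V) = 104.0° ✓; |WZ| = 6.700 ✓; ∠(WZ, ZR) = 81.10° ✗; |ZR| = 31.80 ✓.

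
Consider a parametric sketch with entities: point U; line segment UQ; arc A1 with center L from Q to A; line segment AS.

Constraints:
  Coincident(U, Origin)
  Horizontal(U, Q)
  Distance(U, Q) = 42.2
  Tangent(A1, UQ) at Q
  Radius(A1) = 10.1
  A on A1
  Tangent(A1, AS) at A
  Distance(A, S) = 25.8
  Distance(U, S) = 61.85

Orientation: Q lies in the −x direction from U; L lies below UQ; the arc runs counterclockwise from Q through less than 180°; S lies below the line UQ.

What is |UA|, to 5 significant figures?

53.415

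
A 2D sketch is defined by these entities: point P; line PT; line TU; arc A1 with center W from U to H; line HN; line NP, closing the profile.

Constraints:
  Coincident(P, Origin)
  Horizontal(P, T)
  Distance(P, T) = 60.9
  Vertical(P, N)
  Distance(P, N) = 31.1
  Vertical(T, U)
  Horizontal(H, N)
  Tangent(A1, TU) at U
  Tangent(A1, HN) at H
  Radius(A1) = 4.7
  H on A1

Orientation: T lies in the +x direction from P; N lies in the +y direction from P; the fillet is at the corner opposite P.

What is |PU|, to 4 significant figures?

66.38

P is at the origin; P and T share the same y with |PT| = 60.9 and T on the +x side, so T = (60.90, 0.000). PN is vertical with |PN| = 31.1 and N on the +y side, so N = (0.000, 31.10). The virtual corner opposite P is at (60.90, 31.10). Since A1 is tangent to TU there, WU ⟂ TU and A1 meets HN tangentially, so WH is at right angles to HN, with radius 4.7, so the center W sits 4.7 in from both sides at W = (56.20, 26.40). That places the tangent points at U = (60.90, 26.40) on TU and H = (56.20, 31.10) on HN. Then |PU| = |U − P| = 66.38.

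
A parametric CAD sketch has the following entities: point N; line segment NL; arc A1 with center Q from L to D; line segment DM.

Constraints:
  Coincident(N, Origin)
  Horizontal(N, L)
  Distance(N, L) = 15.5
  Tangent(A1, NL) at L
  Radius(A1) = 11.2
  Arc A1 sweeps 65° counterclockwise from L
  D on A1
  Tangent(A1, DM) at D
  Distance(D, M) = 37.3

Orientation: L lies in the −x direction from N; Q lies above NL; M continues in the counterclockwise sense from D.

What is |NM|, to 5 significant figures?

41.597

N is at the origin; N and L share the same y with |NL| = 15.5 and L on the −x side, so L = (-15.500, 0.0000). Since A1 is tangent to NL there, QL ⟂ NL, so Q = L + (0, 11.2) = (-15.500, 11.200). On A1, L sits at bearing -90° from Q; a 65° counterclockwise sweep puts D at bearing -25°, so D = Q + 11.2·(cos -25°, sin -25°) = (-5.3494, 6.4667). A1 meets DM tangentially, so QD is at right angles to DM, so DM runs along (−sin -25°, cos -25°); with |DM| = 37.3, M = (10.414, 40.272). Then |NM| = |M − N| = 41.597.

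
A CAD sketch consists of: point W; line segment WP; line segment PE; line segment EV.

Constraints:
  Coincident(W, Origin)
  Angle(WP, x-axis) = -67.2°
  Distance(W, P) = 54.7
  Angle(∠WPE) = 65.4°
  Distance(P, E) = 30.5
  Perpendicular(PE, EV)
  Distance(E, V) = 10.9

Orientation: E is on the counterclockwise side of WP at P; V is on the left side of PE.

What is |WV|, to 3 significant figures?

39.6

W is at the origin; WP runs at -67.2° with length 54.7, so P = 54.7·(cos -67.2°, sin -67.2°) = (21.2, -50.4). ∠WPE = 65.4°, so PE runs at -67.2° + (180° − 65.4°) = 47.4° from the x-axis; with |PE| = 30.5, E = P + 30.5·(cos 47.4°, sin 47.4°) = (41.8, -28.0). PE ⟂ EV; with |EV| = 10.9 on the left of PE, V = E + 10.9·(-0.736, 0.677) = (33.8, -20.6). Then |WV| = |V − W| = 39.6.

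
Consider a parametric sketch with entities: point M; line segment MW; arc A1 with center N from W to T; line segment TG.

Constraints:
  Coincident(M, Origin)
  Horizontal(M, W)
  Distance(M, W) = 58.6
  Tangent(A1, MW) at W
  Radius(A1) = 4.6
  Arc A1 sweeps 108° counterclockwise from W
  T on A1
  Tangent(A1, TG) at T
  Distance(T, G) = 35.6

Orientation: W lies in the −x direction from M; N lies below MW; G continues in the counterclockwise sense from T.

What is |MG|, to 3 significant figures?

65.5

On A1, W sits at bearing 90° from N; a 108° counterclockwise sweep puts T at bearing 198°, so T = N + 4.6·(cos 198°, sin 198°) = (-63.0, -6.02). A1 meets TG tangentially, so NT is at right angles to TG, so TG runs along (−sin 198°, cos 198°); with |TG| = 35.6, G = (-52.0, -39.9). Then |MG| = |G − M| = 65.5.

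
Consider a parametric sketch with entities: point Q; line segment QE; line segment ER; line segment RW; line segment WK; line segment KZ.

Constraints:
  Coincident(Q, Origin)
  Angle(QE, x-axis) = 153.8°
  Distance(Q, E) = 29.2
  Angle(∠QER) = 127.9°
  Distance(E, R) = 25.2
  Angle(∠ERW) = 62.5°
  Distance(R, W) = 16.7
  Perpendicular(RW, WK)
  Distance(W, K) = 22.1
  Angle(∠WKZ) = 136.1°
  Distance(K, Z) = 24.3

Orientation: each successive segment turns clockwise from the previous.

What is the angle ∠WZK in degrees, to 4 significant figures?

20.86°

RW ⟂ WK, so WK runs at -105.8°; with |WK| = 22.1, K = (-21.26, 11.76). ∠WKZ = 136.1° gives KZ at -149.7° from the x-axis; with |KZ| = 24.3, Z = (-42.24, -0.5037). Then cos ∠WZK = ZW·ZK / (|ZW||ZK|), giving 20.86°.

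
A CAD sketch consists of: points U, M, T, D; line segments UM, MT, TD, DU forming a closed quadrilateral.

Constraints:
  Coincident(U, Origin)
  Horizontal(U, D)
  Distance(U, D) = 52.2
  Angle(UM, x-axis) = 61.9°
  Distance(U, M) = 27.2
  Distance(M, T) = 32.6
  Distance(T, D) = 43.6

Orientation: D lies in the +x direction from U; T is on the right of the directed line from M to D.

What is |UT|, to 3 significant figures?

12.6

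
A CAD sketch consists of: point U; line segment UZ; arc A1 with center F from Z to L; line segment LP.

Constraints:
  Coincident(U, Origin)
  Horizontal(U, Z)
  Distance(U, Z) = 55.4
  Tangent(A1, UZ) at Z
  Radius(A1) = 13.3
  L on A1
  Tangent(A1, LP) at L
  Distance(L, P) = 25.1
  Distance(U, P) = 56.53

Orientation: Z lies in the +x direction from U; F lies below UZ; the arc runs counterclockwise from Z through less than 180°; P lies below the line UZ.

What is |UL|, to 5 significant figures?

44.087

Checks: |FL| = 13.30 ✓; ∠(FL, LP) = 90.00° ✓; |LP| = 25.10 ✓; |UP| = 56.53 ✓.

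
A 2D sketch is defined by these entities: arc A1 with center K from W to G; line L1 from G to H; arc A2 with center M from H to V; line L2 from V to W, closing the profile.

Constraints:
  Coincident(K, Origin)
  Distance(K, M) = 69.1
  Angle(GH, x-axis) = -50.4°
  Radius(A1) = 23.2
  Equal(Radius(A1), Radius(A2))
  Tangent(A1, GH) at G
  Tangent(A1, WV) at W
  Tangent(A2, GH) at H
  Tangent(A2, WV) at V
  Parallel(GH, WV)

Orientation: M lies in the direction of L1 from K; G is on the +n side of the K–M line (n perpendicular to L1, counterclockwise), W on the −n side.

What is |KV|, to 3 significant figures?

72.9

The slot axis is L1's direction at -50.4°, so u = (cos -50.4°, sin -50.4°) = (0.637, -0.771) and n = (−sin -50.4°, cos -50.4°) = (0.771, 0.637). K is at the origin and M lies 69.1 along u from K, so M = 69.1·u = (44.0, -53.2). Tangency of A1 to both parallel lines with radius 23.2 puts G and W at K ± 23.2·n: G = (17.9, 14.8), W = (-17.9, -14.8). Equal radii place H and V the same way about M: H = M + 23.2·n = (61.9, -38.5), V = M − 23.2·n = (26.2, -68.0). Then |KV| = |V − K| = 72.9.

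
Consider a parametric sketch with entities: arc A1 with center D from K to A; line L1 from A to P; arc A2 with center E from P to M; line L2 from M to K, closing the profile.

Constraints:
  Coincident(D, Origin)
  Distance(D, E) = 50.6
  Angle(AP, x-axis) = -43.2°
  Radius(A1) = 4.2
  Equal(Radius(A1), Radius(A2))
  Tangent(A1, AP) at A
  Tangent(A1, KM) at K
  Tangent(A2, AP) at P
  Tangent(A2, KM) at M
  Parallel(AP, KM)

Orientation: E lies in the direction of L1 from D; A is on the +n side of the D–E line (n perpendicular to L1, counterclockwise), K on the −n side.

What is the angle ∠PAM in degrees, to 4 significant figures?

9.426°

Tangency of A1 to both parallel lines with radius 4.2 puts A and K at D ± 4.2·n: A = (2.875, 3.062), K = (-2.875, -3.062). Equal radii place P and M the same way about E: P = E + 4.2·n = (39.76, -31.58), M = E − 4.2·n = (34.01, -37.70). Then cos ∠PAM = AP·AM / (|AP||AM|), giving 9.426°.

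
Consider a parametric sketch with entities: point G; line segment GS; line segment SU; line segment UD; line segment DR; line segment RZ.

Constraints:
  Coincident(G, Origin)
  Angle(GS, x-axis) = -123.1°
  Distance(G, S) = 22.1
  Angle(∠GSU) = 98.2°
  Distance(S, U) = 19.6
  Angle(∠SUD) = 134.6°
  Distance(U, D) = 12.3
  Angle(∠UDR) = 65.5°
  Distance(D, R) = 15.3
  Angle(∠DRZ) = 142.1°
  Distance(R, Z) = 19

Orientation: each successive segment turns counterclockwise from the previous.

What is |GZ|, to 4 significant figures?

13.71

G is at the origin; GS runs at -123.1° with length 22.1, so S = (-12.07, -18.51). ∠GSU = 98.2° gives SU at -41.30° from the x-axis; with |SU| = 19.6, U = (2.656, -31.45). ∠SUD = 134.6° gives UD at 4.100° from the x-axis; with |UD| = 12.3, D = (14.92, -30.57). ∠UDR = 65.5° gives DR at 118.6° from the x-axis; with |DR| = 15.3, R = (7.600, -17.14). ∠DRZ = 142.1° gives RZ at 156.5° from the x-axis; with |RZ| = 19.0, Z = (-9.824, -9.561). Then |GZ| = |Z − G| = 13.71.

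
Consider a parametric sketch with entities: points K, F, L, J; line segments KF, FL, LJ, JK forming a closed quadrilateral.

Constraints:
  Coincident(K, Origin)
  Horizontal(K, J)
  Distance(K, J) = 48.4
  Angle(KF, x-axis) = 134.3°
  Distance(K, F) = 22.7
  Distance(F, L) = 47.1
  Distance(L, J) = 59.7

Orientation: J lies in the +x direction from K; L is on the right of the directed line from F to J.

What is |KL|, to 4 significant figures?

29.47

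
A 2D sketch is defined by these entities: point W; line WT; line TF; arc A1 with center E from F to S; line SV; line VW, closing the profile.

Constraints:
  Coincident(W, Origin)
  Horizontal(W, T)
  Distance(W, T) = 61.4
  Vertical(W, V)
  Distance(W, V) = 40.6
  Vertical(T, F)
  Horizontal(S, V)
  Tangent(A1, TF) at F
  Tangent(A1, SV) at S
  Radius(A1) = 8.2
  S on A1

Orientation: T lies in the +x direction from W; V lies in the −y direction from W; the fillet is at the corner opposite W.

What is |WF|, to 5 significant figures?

69.424

The virtual corner opposite W is at (61.400, -40.600). Tangency of A1 to TF means the radius EF is perpendicular to TF and since A1 is tangent to SV there, ES ⟂ SV, with radius 8.2, so the center E sits 8.2 in from both sides at E = (53.200, -32.400). That places the tangent points at F = (61.400, -32.400) on TF and S = (53.200, -40.600) on SV. Then |WF| = |F − W| = 69.424.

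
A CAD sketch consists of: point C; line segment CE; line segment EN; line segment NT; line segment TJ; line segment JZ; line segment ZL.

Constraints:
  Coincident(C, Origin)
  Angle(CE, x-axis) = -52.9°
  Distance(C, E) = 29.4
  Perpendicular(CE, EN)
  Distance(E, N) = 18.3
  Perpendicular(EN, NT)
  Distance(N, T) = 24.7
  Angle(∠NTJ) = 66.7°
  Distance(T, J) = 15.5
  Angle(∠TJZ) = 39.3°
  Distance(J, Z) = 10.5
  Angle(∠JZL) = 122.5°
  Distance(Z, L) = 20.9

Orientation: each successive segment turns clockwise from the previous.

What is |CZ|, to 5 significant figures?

19.718

C is at the origin; CE runs at -52.9° with length 29.4, so E = (17.734, -23.449). CE is perpendicular to EN, so EN runs at -142.90°; with |EN| = 18.3, N = (3.1385, -34.488). The perpendicularity gives NT at right angles to EN, so NT runs at 127.10°; with |NT| = 24.7, T = (-11.761, -14.787). ∠NTJ = 66.7° gives TJ at 13.800° from the x-axis; with |TJ| = 15.5, J = (3.2919, -11.090). ∠TJZ = 39.3° gives JZ at -126.90° from the x-axis; with |JZ| = 10.5, Z = (-3.0125, -19.487). Then |CZ| = |Z − C| = 19.718.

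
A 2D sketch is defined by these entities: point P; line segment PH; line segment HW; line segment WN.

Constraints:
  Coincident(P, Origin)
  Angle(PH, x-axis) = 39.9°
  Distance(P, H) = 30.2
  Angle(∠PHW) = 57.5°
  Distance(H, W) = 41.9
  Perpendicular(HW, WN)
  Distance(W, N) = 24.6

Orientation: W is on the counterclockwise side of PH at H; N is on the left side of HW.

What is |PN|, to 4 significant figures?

25.69

P is at the origin; PH runs at 39.9° with length 30.2, so H = 30.2·(cos 39.9°, sin 39.9°) = (23.17, 19.37). ∠PHW = 57.5°, so HW runs at 39.9° + (180° − 57.5°) = 162.4° from the x-axis; with |HW| = 41.9, W = H + 41.9·(cos 162.4°, sin 162.4°) = (-16.77, 32.04). The perpendicularity gives WN at right angles to HW; with |WN| = 24.6 on the left of HW, N = W + 24.6·(-0.3024, -0.9532) = (-24.21, 8.593). Then |PN| = |N − P| = 25.69.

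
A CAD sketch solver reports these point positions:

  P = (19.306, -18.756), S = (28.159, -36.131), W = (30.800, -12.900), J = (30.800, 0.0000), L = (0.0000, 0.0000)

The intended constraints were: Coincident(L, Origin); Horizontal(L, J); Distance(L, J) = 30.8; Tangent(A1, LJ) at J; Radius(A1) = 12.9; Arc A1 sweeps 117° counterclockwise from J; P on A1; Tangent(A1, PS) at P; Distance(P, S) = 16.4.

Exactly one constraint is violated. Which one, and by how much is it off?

Distance(P, S) = 16.4 — off by 3.10.

L = (0.00, 0.00) ✓; L.y = 0.00, J.y = 0.00 ✓; |LJ| = 30.80 ✓; ∠(WJ, JL) = 90.00° ✓; |WJ| = 12.90 ✓; bearing(W→P) − bearing(W→J) = 117.0° ✓; |WP| = 12.90 ✓; ∠(WP, PS) = 90.00° ✓; |PS| = 19.50 ✗.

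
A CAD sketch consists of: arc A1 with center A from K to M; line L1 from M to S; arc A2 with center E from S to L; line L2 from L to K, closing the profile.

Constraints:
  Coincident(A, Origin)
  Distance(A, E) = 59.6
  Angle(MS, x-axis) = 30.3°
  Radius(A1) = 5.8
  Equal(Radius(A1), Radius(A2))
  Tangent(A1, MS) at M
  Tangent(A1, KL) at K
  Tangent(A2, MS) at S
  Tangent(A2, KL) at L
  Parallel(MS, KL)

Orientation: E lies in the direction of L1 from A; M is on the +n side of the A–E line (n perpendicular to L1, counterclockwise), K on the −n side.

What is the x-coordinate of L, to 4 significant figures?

54.38

The slot axis is L1's direction at 30.3°, so u = (cos 30.3°, sin 30.3°) = (0.8634, 0.5045) and n = (−sin 30.3°, cos 30.3°) = (-0.5045, 0.8634). A is at the origin and E lies 59.6 along u from A, so E = 59.6·u = (51.46, 30.07). Tangency of A1 to both parallel lines with radius 5.8 puts M and K at A ± 5.8·n: M = (-2.926, 5.008), K = (2.926, -5.008). Equal radii place S and L the same way about E: S = E + 5.8·n = (48.53, 35.08), L = E − 5.8·n = (54.38, 25.06). So L.x = 54.38.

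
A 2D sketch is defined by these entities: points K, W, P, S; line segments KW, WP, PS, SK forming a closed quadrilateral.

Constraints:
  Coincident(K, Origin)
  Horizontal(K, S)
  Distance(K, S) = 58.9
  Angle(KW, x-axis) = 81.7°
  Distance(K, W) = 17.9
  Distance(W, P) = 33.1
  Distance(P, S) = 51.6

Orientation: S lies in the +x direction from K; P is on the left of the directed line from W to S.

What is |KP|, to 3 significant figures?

48.4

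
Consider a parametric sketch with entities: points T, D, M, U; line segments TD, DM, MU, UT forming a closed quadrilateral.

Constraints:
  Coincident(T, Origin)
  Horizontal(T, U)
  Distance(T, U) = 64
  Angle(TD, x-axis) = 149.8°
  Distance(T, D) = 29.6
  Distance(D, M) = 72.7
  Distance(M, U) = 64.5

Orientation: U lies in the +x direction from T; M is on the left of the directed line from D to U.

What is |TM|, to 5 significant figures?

66.181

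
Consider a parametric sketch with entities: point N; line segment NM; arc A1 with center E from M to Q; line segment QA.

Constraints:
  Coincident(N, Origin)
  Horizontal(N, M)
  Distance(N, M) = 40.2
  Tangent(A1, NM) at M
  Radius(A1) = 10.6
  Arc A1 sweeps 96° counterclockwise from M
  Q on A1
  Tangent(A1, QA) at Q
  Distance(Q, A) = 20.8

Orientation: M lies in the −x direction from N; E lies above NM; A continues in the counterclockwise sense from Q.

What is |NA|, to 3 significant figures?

45.4

N is at the origin; N and M share the same y with |NM| = 40.2 and M on the −x side, so M = (-40.2, 0.00). A1 meets NM tangentially, so EM is at right angles to NM, so E = M + (0, 10.6) = (-40.2, 10.6). On A1, M sits at bearing -90° from E; a 96° counterclockwise sweep puts Q at bearing 6°, so Q = E + 10.6·(cos 6°, sin 6°) = (-29.7, 11.7). Since A1 is tangent to QA there, EQ ⟂ QA, so QA runs along (−sin 6°, cos 6°); with |QA| = 20.8, A = (-31.8, 32.4). Then |NA| = |A − N| = 45.4.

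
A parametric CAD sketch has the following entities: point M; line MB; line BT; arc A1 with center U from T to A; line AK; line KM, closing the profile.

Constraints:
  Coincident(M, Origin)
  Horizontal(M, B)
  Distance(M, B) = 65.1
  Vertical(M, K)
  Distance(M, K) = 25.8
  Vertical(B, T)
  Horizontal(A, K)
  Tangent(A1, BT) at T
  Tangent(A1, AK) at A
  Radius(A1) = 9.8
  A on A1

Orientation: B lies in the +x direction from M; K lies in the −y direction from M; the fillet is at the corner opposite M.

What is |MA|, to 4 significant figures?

61.02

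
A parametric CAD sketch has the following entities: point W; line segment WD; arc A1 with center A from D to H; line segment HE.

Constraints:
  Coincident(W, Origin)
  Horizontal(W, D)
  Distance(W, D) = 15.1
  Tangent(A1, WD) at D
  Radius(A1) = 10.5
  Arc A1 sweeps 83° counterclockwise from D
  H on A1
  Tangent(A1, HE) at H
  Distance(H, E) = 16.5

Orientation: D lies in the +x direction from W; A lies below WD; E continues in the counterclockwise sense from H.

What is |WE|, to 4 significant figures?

25.74

W is at the origin; WD is horizontal with |WD| = 15.1 and D on the +x side, so D = (15.10, 0.000). Tangency of A1 to WD means the radius AD is perpendicular to WD, so A = D + (0, -10.5) = (15.10, -10.50). On A1, D sits at bearing 90° from A; an 83° counterclockwise sweep puts H at bearing 173°, so H = A + 10.5·(cos 173°, sin 173°) = (4.678, -9.220). The tangent condition forces AH to be normal to HE, so HE runs along (−sin 173°, cos 173°); with |HE| = 16.5, E = (2.667, -25.60). Then |WE| = |E − W| = 25.74.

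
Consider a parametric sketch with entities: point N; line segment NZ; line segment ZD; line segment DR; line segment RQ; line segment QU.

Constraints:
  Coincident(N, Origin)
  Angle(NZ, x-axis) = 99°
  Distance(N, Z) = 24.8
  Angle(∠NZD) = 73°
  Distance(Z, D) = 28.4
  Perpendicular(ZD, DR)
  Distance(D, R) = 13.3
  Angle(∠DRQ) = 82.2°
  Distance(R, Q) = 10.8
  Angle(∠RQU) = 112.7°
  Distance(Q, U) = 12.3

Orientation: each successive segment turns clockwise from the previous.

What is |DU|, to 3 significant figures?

13.9

N is at the origin; NZ runs at 99.0° with length 24.8, so Z = (-3.88, 24.5). ∠NZD = 73.0° gives ZD at -8.00° from the x-axis; with |ZD| = 28.4, D = (24.2, 20.5). ZD ⟂ DR, so DR runs at -98.0°; with |DR| = 13.3, R = (22.4, 7.37). ∠DRQ = 82.2° gives RQ at 164° from the x-axis; with |RQ| = 10.8, Q = (12.0, 10.3). ∠RQU = 112.7° gives QU at 96.9° from the x-axis; with |QU| = 12.3, U = (10.5, 22.5). Then |DU| = |U − D| = 13.9.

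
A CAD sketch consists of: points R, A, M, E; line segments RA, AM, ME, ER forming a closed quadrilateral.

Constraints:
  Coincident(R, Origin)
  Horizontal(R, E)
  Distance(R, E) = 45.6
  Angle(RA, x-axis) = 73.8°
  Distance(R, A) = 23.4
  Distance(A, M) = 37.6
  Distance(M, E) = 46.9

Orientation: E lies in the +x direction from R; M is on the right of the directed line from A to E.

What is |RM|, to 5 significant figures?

14.770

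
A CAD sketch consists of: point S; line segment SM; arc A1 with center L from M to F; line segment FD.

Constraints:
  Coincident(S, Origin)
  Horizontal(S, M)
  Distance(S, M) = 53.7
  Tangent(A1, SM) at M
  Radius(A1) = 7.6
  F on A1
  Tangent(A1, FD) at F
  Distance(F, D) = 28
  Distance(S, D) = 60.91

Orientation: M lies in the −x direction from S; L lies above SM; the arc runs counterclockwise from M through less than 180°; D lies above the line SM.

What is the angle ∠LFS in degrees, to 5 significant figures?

163.92°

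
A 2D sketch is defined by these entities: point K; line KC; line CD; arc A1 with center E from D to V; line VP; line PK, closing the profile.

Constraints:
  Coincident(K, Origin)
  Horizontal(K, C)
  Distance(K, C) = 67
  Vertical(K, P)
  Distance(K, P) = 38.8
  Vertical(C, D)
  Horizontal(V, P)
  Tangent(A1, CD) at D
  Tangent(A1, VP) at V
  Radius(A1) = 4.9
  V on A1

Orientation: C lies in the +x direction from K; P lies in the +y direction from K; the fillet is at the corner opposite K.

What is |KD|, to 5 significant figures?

75.088

The virtual corner opposite K is at (67.000, 38.800). Since A1 is tangent to CD there, ED ⟂ CD and since A1 is tangent to VP there, EV ⟂ VP, with radius 4.9, so the center E sits 4.9 in from both sides at E = (62.100, 33.900). That places the tangent points at D = (67.000, 33.900) on CD and V = (62.100, 38.800) on VP. Then |KD| = |D − K| = 75.088.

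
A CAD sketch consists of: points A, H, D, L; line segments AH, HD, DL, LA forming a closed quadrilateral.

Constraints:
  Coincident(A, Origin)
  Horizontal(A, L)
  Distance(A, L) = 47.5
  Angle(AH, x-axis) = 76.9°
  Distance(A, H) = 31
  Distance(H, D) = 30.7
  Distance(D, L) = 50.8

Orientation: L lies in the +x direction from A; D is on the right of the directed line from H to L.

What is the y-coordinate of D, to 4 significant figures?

1.276

Checks: |AL| = 47.50 ✓; |AH| = 31.00 ✓; |HD| = 30.70 ✓; |DL| = 50.80 ✓.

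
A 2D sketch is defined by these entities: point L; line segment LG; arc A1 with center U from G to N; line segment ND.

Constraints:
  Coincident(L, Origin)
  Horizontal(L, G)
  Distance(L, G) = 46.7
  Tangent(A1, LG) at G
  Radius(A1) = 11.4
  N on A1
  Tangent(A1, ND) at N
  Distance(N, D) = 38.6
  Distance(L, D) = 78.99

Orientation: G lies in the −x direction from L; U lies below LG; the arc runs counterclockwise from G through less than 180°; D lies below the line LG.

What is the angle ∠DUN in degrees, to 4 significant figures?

73.55°

L is at the origin; LG is horizontal with |LG| = 46.7 and G on the −x side, so G = (-46.70, 0.000). The tangent condition forces UG to be normal to LG, so U = G + (0, -11.4) = (-46.70, -11.40). Since UN ⟂ ND (tangency), |UD| = √(11.4² + 38.6²) = 40.25 regardless of where N sits on A1. So D lies on both circle(L, 78.99) and circle(U, 40.25); the below-LG intersection is D = (-62.37, -48.47). N is the foot of the tangent from D: N = (-58.03, -10.12).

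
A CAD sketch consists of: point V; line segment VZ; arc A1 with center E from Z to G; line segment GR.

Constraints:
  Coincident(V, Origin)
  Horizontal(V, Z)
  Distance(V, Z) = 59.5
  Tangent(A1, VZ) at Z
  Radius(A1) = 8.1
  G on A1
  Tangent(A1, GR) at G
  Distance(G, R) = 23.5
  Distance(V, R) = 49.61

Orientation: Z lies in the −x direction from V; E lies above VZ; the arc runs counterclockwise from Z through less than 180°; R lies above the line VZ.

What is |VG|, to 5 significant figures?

52.364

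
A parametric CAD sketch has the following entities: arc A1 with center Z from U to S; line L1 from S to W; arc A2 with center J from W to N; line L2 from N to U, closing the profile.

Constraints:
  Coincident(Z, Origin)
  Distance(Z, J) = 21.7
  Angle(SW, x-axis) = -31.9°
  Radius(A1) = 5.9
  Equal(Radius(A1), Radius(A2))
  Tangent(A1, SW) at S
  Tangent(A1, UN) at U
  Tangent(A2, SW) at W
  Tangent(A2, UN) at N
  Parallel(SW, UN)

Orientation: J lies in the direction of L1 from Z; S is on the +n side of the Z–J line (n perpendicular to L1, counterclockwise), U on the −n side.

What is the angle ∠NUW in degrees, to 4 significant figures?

28.54°

The slot axis is L1's direction at -31.9°, so u = (cos -31.9°, sin -31.9°) = (0.8490, -0.5284) and n = (−sin -31.9°, cos -31.9°) = (0.5284, 0.8490). Z is at the origin and J lies 21.7 along u from Z, so J = 21.7·u = (18.42, -11.47). Tangency of A1 to both parallel lines with radius 5.9 puts S and U at Z ± 5.9·n: S = (3.118, 5.009), U = (-3.118, -5.009). Equal radii place W and N the same way about J: W = J + 5.9·n = (21.54, -6.458), N = J − 5.9·n = (15.30, -16.48). Then cos ∠NUW = UN·UW / (|UN||UW|), giving 28.54°.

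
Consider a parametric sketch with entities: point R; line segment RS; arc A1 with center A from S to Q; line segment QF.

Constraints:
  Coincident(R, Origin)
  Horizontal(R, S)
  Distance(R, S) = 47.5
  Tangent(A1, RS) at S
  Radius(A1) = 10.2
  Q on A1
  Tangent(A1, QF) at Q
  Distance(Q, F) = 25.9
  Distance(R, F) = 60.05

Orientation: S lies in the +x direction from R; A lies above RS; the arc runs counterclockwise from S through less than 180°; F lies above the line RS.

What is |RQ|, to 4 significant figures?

58.61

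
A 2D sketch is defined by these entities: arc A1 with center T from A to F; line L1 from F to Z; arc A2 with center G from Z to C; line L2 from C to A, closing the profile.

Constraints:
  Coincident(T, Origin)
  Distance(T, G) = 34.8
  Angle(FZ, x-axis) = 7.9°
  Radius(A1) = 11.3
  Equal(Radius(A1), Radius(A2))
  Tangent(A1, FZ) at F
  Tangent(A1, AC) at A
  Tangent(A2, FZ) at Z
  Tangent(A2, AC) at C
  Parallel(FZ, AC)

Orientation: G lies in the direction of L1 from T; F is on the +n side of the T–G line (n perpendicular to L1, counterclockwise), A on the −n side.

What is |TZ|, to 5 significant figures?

36.589

The slot axis is L1's direction at 7.9°, so u = (cos 7.9°, sin 7.9°) = (0.99051, 0.13744) and n = (−sin 7.9°, cos 7.9°) = (-0.13744, 0.99051). T is at the origin and G lies 34.8 along u from T, so G = 34.8·u = (34.470, 4.7831). Tangency of A1 to both parallel lines with radius 11.3 puts F and A at T ± 11.3·n: F = (-1.5531, 11.193), A = (1.5531, -11.193). Equal radii place Z and C the same way about G: Z = G + 11.3·n = (32.917, 15.976), C = G − 11.3·n = (36.023, -6.4097). Then |TZ| = |Z − T| = 36.589.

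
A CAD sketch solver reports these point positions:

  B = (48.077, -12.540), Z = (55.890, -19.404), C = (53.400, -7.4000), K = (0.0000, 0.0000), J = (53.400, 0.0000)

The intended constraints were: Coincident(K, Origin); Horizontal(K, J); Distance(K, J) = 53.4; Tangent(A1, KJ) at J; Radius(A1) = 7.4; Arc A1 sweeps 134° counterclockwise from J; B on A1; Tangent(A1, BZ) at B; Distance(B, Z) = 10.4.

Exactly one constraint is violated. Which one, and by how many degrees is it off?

Tangent(A1, BZ) at B — off by 4.70°.

K = (0.00, 0.00) ✓; K.y = 0.00, J.y = 0.00 ✓; |KJ| = 53.40 ✓; ∠(CJ, JK) = 90.00° ✓; |CJ| = 7.400 ✓; bearing(C→B) − bearing(C→J) = 134.0° ✓; |CB| = 7.400 ✓; ∠(CB, BZ) = 85.30° ✗; |BZ| = 10.40 ✓.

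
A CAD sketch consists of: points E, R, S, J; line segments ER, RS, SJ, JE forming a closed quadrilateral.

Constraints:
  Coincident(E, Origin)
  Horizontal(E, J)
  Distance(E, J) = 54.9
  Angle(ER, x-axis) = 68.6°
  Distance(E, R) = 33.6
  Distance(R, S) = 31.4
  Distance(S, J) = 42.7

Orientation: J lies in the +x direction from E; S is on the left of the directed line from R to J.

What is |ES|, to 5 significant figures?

58.670

Checks: |RS| = 31.40 ✓; |SJ| = 42.70 ✓.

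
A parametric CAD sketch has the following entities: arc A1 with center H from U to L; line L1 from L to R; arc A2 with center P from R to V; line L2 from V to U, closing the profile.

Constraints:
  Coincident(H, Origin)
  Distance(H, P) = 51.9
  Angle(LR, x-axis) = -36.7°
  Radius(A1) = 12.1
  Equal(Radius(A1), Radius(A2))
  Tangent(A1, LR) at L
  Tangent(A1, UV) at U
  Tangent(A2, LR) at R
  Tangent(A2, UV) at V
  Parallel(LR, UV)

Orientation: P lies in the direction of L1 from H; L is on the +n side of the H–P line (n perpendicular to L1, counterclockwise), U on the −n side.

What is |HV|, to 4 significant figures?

53.29

Tangency of A1 to both parallel lines with radius 12.1 puts L and U at H ± 12.1·n: L = (7.231, 9.701), U = (-7.231, -9.701). Equal radii place R and V the same way about P: R = P + 12.1·n = (48.84, -21.32), V = P − 12.1·n = (34.38, -40.72). Then |HV| = |V − H| = 53.29.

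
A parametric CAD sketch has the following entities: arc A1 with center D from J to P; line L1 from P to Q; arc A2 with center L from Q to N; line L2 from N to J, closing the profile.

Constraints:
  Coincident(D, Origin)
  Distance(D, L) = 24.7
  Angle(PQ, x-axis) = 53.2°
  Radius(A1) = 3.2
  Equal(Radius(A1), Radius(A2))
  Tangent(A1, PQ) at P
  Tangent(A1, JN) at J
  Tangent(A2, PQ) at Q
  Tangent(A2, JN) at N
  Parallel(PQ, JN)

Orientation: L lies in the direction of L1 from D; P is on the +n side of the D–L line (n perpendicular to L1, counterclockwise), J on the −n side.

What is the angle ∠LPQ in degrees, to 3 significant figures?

7.38°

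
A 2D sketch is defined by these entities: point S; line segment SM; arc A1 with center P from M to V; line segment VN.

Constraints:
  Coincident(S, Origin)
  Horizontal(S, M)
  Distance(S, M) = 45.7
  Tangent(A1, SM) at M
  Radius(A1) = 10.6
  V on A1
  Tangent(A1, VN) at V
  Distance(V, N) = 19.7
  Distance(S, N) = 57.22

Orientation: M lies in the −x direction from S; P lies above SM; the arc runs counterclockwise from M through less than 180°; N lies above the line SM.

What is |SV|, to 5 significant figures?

39.991

S is at the origin; S and M share the same y with |SM| = 45.7 and M on the −x side, so M = (-45.700, 0.0000). A1 meets SM tangentially, so PM is at right angles to SM, so P = M + (0, 10.6) = (-45.700, 10.600). Since PV ⟂ VN (tangency), |PN| = √(10.6² + 19.7²) = 22.371 regardless of where V sits on A1. So N lies on both circle(S, 57.22) and circle(P, 22.371); the above-SM intersection is N = (-46.785, 32.944). V is the foot of the tangent from N: V = (-36.620, 16.069).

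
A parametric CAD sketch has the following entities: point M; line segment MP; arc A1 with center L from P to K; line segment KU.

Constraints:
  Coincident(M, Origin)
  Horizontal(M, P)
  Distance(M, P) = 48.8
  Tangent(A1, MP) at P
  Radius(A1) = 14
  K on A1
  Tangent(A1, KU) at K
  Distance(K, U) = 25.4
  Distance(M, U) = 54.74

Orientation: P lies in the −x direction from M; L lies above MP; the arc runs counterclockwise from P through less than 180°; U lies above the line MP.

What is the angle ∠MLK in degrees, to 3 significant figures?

20.6°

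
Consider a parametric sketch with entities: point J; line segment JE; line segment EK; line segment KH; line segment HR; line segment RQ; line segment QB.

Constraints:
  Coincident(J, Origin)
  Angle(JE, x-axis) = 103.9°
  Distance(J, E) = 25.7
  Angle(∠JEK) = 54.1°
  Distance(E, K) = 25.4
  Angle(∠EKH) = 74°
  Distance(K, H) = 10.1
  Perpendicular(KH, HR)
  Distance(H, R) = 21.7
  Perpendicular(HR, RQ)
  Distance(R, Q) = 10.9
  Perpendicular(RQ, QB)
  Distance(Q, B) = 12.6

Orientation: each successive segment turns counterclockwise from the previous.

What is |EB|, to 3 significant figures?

17.2

J is at the origin; JE runs at 103.9° with length 25.7, so E = (-6.17, 24.9). ∠JEK = 54.1° gives EK at -130° from the x-axis; with |EK| = 25.4, K = (-22.6, 5.55). ∠EKH = 74.0° gives KH at -24.2° from the x-axis; with |KH| = 10.1, H = (-13.4, 1.41). KH ⟂ HR, so HR runs at 65.8°; with |HR| = 21.7, R = (-4.46, 21.2). HR ⟂ RQ, so RQ runs at 156°; with |RQ| = 10.9, Q = (-14.4, 25.7). RQ ⟂ QB, so QB runs at -114°; with |QB| = 12.6, B = (-19.6, 14.2). Then |EB| = |B − E| = 17.2.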